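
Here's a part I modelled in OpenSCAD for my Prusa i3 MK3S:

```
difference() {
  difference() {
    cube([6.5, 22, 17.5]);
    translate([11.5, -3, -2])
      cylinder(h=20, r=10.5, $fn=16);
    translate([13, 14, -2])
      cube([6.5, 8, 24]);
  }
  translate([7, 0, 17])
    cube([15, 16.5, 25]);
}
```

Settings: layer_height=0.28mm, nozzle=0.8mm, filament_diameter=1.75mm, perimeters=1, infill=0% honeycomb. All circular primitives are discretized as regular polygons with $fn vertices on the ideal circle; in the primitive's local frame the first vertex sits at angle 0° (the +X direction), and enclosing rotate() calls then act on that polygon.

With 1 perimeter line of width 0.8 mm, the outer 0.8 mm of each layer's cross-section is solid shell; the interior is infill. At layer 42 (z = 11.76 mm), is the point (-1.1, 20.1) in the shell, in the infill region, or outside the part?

outside

At z = 11.76 mm: the cube is present — its section is the full 6.5×22 rectangle; the r=10.5 cylinder at (11.5, -3) contributes a regular 16-gon of circumradius 10.5; the cube at (13, 14) is present — its section is the full 6.5×8 rectangle; After the difference (first − rest): starting from the 6.5×22 cube, the r=10.5 cylinder at (11.5, -3) partially overlaps it — only the 18.99 mm² overlap (of its 337.53 mm²) is removed, clipping the outline; the 6.5×8 cube at (13, 14) misses the remaining region (no effect) — 1 connected region; the cube at (7, 0) is not intersected at this z (z outside [17, 42]); After the difference (first − rest): none of the subtracted shapes is present at this height, so that combined region is unchanged — 1 connected region. Overall, the cross-section is a single solid region. The nearest boundary edge runs (0.00, 0.00)→(0.00, 22.00); distance from the point to it = 1.10 mm. The point is not inside any of the regions above, so it lies outside the cross-section (1.10 mm from the nearest boundary).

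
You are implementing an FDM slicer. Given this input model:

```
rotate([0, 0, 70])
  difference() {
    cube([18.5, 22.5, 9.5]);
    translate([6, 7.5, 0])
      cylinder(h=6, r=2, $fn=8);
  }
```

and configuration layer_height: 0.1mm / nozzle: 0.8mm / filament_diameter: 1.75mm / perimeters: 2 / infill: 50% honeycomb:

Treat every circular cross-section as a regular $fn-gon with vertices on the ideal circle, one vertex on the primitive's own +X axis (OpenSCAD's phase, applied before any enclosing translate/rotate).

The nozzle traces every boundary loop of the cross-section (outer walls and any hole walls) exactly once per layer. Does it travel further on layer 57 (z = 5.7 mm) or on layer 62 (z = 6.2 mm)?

Layer 57 (z = 5.7): the cube (footprint 18.5×22.5) is included at this height (perimeter 82.00 mm); the cylinder at (6, 7.5): section is a regular 8-gon, circumradius r=2 (perimeter = 2·8·2.000·sin(180°/8) = 12.25 mm); Taking the first minus the rest: starting from the 18.5×22.5 cube, the r=2 cylinder at (6, 7.5) lies wholly inside it (removes its full 11.31 mm² and its 12.25 mm outline becomes a hole wall) — boundary (outer + 1 inner loop) = 94.25 mm; (rotated 70° about Z; rotation is an isometry so areas/perimeters/island counts are preserved). So its perimeter = 94.25 mm. Layer 62 (z = 6.2): the cube (footprint 18.5×22.5) is included at this height (perimeter 82.00 mm); the cylinder at (6, 7.5) is absent (z outside [0, 6]); Taking the first minus the rest: none of the subtracted shapes is present at this height, so the 18.5×22.5 cube is unchanged — boundary = 82.00 mm; (rotated 70° about Z; rotation is an isometry so areas/perimeters/island counts are preserved). So its perimeter = 82.00 mm. Layer 57 is larger (94.25 vs 82.00 mm).

layer 57 (z = 5.7 mm)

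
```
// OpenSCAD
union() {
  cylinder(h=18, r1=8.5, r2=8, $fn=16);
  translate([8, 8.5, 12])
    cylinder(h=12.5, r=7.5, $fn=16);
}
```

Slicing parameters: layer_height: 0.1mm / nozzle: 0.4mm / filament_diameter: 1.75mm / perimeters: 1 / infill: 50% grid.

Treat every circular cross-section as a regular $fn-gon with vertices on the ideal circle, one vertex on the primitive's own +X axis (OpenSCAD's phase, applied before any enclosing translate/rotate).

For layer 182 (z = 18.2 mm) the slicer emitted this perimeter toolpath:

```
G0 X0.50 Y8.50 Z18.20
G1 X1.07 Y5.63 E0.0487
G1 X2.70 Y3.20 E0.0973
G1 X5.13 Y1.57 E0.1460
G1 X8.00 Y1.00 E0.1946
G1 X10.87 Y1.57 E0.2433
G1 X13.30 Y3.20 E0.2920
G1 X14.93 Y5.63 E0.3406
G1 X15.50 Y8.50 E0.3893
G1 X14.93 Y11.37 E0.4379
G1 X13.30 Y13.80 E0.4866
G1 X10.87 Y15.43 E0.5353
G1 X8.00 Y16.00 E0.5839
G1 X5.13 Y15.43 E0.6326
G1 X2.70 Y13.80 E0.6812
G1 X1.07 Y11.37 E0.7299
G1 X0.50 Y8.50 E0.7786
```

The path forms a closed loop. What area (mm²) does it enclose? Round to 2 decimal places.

172.17 mm²

Apply the shoelace formula to the sequence of (X, Y) vertices; enclosed area = 172.17 mm².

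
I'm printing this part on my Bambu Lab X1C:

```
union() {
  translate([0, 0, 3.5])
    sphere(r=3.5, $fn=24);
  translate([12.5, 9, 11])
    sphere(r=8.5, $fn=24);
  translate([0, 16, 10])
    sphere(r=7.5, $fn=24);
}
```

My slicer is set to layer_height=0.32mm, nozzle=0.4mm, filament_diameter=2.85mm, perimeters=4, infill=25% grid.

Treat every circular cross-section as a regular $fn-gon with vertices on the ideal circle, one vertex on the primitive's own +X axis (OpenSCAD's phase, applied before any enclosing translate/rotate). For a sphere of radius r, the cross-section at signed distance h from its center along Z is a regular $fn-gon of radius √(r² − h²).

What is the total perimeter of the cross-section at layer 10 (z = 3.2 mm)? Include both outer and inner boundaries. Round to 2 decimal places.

62.83 mm

At z = 3.2 mm: the sphere: section is a regular 24-gon, circumradius = √(r²−h²) = √(3.5²−0.3²) = 3.487 (perimeter = 2·24·3.487·sin(180°/24) = 21.85 mm); the sphere at (12.5, 9): section is a regular 24-gon, circumradius = √(r²−h²) = √(8.5²−7.8²) = 3.378 (perimeter = 2·24·3.378·sin(180°/24) = 21.16 mm); the r=7.5 sphere at (0, 16) contributes a regular 24-gon of circumradius √(7.5²−6.8²) = 3.164 (perimeter = 2·24·3.164·sin(180°/24) = 19.82 mm); Combining (union): the 3 present regions are separate (no shared area or edge), so areas and boundary lengths simply add and each stays a separate island — boundary = 62.83 mm. Overall, the cross-section has 3 separate islands. Total boundary length (outer) = 62.83 mm.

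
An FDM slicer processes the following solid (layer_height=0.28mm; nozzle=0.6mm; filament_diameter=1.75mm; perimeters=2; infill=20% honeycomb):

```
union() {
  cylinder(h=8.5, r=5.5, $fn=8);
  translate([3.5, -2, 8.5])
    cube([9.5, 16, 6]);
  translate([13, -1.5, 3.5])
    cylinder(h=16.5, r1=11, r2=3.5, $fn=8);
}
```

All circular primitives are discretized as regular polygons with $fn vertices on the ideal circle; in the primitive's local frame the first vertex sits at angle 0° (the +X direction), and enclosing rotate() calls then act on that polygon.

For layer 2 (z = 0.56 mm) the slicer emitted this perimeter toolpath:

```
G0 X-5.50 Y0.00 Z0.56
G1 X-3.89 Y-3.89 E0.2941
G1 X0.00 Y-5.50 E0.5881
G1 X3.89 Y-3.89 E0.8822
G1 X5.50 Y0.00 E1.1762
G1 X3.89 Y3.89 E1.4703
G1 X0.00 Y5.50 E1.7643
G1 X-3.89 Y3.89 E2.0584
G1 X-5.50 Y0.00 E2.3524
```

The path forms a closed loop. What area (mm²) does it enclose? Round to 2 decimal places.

85.58 mm²

Apply the shoelace formula to the sequence of (X, Y) vertices; enclosed area = 85.58 mm².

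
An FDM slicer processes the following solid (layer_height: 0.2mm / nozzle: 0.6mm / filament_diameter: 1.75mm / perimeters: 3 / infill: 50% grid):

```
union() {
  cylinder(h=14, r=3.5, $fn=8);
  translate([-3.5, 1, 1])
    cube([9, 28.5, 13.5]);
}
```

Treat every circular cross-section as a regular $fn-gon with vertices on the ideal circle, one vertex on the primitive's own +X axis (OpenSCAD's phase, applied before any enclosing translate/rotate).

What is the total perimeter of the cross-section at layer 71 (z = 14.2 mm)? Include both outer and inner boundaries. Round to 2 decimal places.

At z = 14.2 mm: the cylinder is absent (z outside [0, 14]); the cube at (-3.5, 1) is present — its section is the full 9×28.5 rectangle (perimeter 75.00 mm); Merging all regions: only the 9×28.5 cube at (-3.5, 1) is present, so the union is just that shape — boundary = 75.00 mm. Overall, the cross-section is a single solid region. Total boundary length (outer) = 75.00 mm.

75.00 mm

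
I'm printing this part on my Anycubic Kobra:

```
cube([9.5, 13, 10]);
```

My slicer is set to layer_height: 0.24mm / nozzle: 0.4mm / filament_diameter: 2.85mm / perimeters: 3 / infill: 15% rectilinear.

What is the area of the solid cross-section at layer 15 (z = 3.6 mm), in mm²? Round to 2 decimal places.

At z = 3.6 mm: the cube is present — its section is the full 9.5×13 rectangle (area 123.50 mm²). Overall, the cross-section is a single solid region. Net area = 123.50 mm².

123.50 mm²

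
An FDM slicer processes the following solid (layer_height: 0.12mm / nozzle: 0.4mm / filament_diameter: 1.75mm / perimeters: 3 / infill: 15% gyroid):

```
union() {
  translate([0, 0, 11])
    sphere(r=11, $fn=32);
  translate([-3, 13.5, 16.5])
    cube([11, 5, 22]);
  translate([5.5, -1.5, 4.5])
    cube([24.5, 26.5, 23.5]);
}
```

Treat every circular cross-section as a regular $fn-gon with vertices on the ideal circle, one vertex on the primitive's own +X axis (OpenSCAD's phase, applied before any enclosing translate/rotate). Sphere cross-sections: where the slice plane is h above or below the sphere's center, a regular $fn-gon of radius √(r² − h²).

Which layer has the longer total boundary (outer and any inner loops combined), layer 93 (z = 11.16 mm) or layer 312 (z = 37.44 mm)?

layer 93 (z = 11.16 mm)

Layer 93 (z = 11.16): the r=11 sphere contributes a regular 32-gon of circumradius √(11²−0.16²) = 10.999 (perimeter = 2·32·10.999·sin(180°/32) = 69.00 mm); the cube at (-3, 13.5) is absent (z outside [16.5, 38.5]); the cube at (5.5, -1.5) is present — its section is the full 24.5×26.5 rectangle (perimeter 102.00 mm); Taking the union: the regions partially overlap (shared area 44.88 mm²), so the edge portions inside another operand are dropped and the merged outline is re-measured after clipping — boundary = 141.69 mm. So its perimeter = 141.69 mm. Layer 312 (z = 37.44): the sphere is not intersected at this z (|z−center|=26.440 > r=11); the 11×5 cube at (-3, 13.5) contributes its full rectangle (perimeter 32.00 mm); the cube at (5.5, -1.5) does not reach this height (z outside [4.5, 28]); Merging all regions: only the 11×5 cube at (-3, 13.5) is present, so the union is just that shape — boundary = 32.00 mm. So its perimeter = 32.00 mm. Layer 93 is larger (141.69 vs 32.00 mm).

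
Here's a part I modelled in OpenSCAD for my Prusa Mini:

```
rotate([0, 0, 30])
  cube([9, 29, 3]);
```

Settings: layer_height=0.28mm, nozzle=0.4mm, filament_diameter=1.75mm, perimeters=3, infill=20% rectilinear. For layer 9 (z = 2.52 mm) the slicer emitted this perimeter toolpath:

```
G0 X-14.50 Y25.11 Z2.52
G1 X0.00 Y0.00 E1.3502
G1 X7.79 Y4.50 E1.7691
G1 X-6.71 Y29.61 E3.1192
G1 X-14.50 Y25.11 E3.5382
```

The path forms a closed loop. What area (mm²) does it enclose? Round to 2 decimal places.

260.86 mm²

Apply the shoelace formula to the sequence of (X, Y) vertices; enclosed area = 260.86 mm².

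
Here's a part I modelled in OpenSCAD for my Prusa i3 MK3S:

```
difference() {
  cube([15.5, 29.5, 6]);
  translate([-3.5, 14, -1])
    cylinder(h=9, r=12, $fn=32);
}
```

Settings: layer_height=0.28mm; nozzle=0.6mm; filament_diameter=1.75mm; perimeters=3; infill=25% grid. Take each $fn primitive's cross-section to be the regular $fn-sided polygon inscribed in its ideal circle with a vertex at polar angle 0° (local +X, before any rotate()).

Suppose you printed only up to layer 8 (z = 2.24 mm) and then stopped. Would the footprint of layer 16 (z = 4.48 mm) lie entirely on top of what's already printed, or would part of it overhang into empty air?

entirely on top

Compare the two slices. At z = 2.24: the cube is present — its section is the full 15.5×29.5 rectangle (area 457.25 mm²); the cylinder at (-3.5, 14): section is a regular 32-gon, circumradius r=12 (area = (32/2)·12.000²·sin(360°/32) = 449.49 mm²); Subtracting the remaining from the first: starting from the 15.5×29.5 cube (457.25 mm²), the r=12 cylinder at (-3.5, 14) partially overlaps it — only the 142.23 mm² overlap (of its 449.49 mm²) is removed, clipping the outline — area = 315.02 mm². At z = 4.48: the cube (footprint 15.5×29.5) is included at this height (area 457.25 mm²); the r=12 cylinder at (-3.5, 14) gives a regular 32-gon of circumradius 12 (constant along its height) (area = (32/2)·12.000²·sin(360°/32) = 449.49 mm²); After the difference (first − rest): starting from the 15.5×29.5 cube (457.25 mm²), the r=12 cylinder at (-3.5, 14) partially overlaps it — only the 142.23 mm² overlap (of its 449.49 mm²) is removed, clipping the outline — area = 315.02 mm². Checking containment: the cross-section at z = 4.48 is a subset of the cross-section at z = 2.24.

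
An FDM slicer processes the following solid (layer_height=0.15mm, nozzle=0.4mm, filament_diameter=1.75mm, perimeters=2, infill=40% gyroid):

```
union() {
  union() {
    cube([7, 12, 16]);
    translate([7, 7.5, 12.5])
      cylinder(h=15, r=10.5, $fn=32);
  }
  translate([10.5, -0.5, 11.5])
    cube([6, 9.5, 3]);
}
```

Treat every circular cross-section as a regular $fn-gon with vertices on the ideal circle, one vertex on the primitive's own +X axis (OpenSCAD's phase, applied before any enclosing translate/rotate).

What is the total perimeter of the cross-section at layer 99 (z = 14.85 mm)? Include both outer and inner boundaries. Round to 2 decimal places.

At z = 14.85 mm: the cube is present — its section is the full 7×12 rectangle (perimeter 38.00 mm); the cylinder at (7, 7.5): section is a regular 32-gon, circumradius r=10.5 (perimeter = 2·32·10.500·sin(180°/32) = 65.87 mm); Merging all regions: the 7×12 cube lies entirely inside the r=10.5 cylinder at (7, 7.5), so the union is just the r=10.5 cylinder at (7, 7.5) — boundary = 65.87 mm; the cube at (10.5, -0.5) is not intersected at this z (z outside [11.5, 14.5]); Taking the union: only the result so far is present, so the union is just that shape — boundary = 65.87 mm. Overall, the cross-section is a single solid region. Total boundary length (outer) = 65.87 mm.

65.87 mm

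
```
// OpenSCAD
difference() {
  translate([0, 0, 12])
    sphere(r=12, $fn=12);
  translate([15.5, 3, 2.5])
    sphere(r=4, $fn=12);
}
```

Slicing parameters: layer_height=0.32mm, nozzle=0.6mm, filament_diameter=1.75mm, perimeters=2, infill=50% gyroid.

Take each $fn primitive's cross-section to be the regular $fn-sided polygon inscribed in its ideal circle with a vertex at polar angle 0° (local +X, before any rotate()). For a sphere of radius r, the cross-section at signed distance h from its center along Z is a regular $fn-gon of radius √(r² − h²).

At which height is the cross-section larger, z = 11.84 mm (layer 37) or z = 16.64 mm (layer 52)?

layer 37 (z = 11.84 mm)

Layer 37 (z = 11.84): the r=12 sphere slices to a regular 12-gon of circumradius 11.999 (√(r²−h²) with h=0.16 from center) (area = (12/2)·11.999²·sin(360°/12) = 431.92 mm²); the sphere at (15.5, 3) is not intersected at this z (|z−center|=9.340 > r=4); Taking the first minus the rest: none of the subtracted shapes is present at this height, so the r=12 sphere is unchanged — area = 431.92 mm². So its area = 431.92 mm². Layer 52 (z = 16.64): the sphere: section is a regular 12-gon, circumradius = √(r²−h²) = √(12²−4.64²) = 11.067 (area = (12/2)·11.067²·sin(360°/12) = 367.41 mm²); the sphere at (15.5, 3) does not reach this height (|z−center|=14.140 > r=4); After the difference (first − rest): none of the subtracted shapes is present at this height, so the r=12 sphere is unchanged — area = 367.41 mm². So its area = 367.41 mm². Layer 37 is larger (431.92 vs 367.41 mm²).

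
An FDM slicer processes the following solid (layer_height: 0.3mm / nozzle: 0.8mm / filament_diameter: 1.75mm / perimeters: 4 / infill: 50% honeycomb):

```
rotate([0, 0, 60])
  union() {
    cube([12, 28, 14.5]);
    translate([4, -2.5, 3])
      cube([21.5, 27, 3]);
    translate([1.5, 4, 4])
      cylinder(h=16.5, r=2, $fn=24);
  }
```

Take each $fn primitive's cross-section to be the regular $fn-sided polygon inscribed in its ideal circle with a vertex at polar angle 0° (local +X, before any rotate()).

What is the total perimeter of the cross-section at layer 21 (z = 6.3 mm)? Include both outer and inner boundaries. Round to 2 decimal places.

At z = 6.3 mm: the cube (footprint 12×28) is included at this height (perimeter 80.00 mm); the cube at (4, -2.5) does not reach this height (z outside [3, 6]); the cylinder at (1.5, 4): section is a regular 24-gon, circumradius r=2 (perimeter = 2·24·2.000·sin(180°/24) = 12.53 mm); Merging all regions: the regions partially overlap (shared area 11.55 mm²), so the edge portions inside another operand are dropped and the merged outline is re-measured after clipping — boundary = 80.25 mm; (whole slice rotated 60° about Z — lengths, areas and connectivity unchanged). Overall, the cross-section is a single solid region. Total boundary length (outer) = 80.25 mm.

80.25 mm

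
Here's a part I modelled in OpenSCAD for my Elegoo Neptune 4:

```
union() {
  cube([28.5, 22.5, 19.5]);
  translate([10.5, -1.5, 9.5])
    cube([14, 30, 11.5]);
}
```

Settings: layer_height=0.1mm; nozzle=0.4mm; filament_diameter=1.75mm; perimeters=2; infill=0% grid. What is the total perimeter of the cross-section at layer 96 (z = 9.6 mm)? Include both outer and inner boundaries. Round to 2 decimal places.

At z = 9.6 mm: the cube is present — its section is the full 28.5×22.5 rectangle (perimeter 102.00 mm); the 14×30 cube at (10.5, -1.5) contributes its full rectangle (perimeter 88.00 mm); Merging all regions: the regions partially overlap (shared area 315.00 mm²), so the edge portions inside another operand are dropped and the merged outline is re-measured after clipping — boundary = 117.00 mm. Overall, the cross-section is a single solid region. Total boundary length (outer) = 117.00 mm.

117.00 mm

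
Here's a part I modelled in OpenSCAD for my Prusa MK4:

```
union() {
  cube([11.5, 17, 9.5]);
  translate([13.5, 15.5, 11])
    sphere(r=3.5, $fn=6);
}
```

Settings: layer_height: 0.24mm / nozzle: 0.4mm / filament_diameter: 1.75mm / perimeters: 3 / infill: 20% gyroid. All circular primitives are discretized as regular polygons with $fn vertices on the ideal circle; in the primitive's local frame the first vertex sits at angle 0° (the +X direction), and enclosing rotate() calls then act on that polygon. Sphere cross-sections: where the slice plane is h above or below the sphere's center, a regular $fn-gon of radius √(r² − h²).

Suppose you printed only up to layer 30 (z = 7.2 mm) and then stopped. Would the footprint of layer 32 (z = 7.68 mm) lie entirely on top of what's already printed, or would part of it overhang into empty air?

part overhangs

Compare the two slices. At z = 7.2: the cube is present — its section is the full 11.5×17 rectangle (area 195.50 mm²); the sphere at (13.5, 15.5) does not reach this height (|z−center|=3.800 > r=3.5); Merging all regions: only the 11.5×17 cube is present, so the union is just that shape — area = 195.50 mm². At z = 7.68: the cube is present — its section is the full 11.5×17 rectangle (area 195.50 mm²); the sphere at (13.5, 15.5): section is a regular 6-gon, circumradius = √(r²−h²) = √(3.5²−3.32²) = 1.108 (area = (6/2)·1.108²·sin(360°/6) = 3.19 mm²); Taking the union: the 2 present regions are separate (no shared area or edge), so areas and boundary lengths simply add and each stays a separate island — area = 198.69 mm². Checking containment: at z = 7.68 the cross-section extends beyond the z = 7.2 cross-section by about 3.19 mm².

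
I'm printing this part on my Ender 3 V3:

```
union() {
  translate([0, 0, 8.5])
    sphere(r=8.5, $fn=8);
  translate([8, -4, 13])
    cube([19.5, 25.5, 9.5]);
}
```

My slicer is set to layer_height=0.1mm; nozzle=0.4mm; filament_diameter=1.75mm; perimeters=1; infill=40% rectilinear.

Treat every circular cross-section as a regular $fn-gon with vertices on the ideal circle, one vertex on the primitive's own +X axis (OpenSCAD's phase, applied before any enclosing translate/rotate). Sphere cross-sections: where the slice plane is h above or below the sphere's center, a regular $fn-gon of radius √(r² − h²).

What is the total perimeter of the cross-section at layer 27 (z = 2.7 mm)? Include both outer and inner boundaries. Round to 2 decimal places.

38.05 mm

At z = 2.7 mm: the r=8.5 sphere slices to a regular 8-gon of circumradius 6.214 (√(r²−h²) with h=5.8 from center) (perimeter = 2·8·6.214·sin(180°/8) = 38.05 mm); the cube at (8, -4) is absent (z outside [13, 22.5]); Combining (union): only the r=8.5 sphere is present, so the union is just that shape — boundary = 38.05 mm. Overall, the cross-section is a single solid region. Total boundary length (outer) = 38.05 mm.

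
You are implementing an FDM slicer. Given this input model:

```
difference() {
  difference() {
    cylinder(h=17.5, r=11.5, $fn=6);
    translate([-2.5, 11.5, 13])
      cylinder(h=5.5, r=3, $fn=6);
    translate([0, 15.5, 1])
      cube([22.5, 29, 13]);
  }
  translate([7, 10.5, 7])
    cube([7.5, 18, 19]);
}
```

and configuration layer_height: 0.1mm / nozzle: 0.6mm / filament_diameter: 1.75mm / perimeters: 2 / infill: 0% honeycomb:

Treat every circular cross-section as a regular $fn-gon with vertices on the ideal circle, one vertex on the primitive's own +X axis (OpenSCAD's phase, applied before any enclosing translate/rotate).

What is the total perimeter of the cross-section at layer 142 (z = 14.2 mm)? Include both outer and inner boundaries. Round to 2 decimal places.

70.22 mm

At z = 14.2 mm: the cylinder: section is a regular 6-gon, circumradius r=11.5 (perimeter = 2·6·11.500·sin(180°/6) = 69.00 mm); the r=3 cylinder at (-2.5, 11.5) gives a regular 6-gon of circumradius 3 (constant along its height) (perimeter = 2·6·3.000·sin(180°/6) = 18.00 mm); the cube at (0, 15.5) is not intersected at this z (z outside [1, 14]); Subtracting the remaining from the first: starting from the r=11.5 cylinder, the r=3 cylinder at (-2.5, 11.5) partially overlaps it — only the 3.82 mm² overlap (of its 23.38 mm²) is removed, clipping the outline — boundary = 70.22 mm; the cube at (7, 10.5) (footprint 7.5×18) is included at this height (perimeter 51.00 mm); Taking the first minus the rest: starting from that combined region, the 7.5×18 cube at (7, 10.5) misses the remaining region (no effect) — boundary = 70.22 mm. Overall, the cross-section is a single solid region. Total boundary length (outer) = 70.22 mm.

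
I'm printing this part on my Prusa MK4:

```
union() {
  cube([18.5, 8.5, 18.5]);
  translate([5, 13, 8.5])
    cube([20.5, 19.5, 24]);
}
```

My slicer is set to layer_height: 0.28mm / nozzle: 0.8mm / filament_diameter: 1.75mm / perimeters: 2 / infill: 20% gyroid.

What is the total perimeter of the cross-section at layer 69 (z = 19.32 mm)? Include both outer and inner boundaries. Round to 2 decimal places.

At z = 19.32 mm: the cube is absent (z outside [0, 18.5]); the cube at (5, 13) (footprint 20.5×19.5) is included at this height (perimeter 80.00 mm); Combining (union): only the 20.5×19.5 cube at (5, 13) is present, so the union is just that shape — boundary = 80.00 mm. Overall, the cross-section is a single solid region. Total boundary length (outer) = 80.00 mm.

80.00 mm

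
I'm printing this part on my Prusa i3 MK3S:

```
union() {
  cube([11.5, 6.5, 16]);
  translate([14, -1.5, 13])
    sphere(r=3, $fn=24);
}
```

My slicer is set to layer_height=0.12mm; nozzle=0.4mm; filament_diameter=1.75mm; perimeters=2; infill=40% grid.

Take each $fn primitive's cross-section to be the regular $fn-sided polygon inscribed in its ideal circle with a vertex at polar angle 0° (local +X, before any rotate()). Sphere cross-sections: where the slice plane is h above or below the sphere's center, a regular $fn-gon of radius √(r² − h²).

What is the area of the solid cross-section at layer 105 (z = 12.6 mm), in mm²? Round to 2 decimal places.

102.20 mm²

At z = 12.6 mm: the cube (footprint 11.5×6.5) is included at this height (area 74.75 mm²); the r=3 sphere at (14, -1.5) contributes a regular 24-gon of circumradius √(3²−0.4²) = 2.973 (area = (24/2)·2.973²·sin(360°/24) = 27.46 mm²); Taking the union: the regions partially overlap — summed areas 102.21 mm² minus the doubly-counted overlap 0.00 mm² gives 102.20 mm² — area = 102.20 mm². Overall, the cross-section is a single solid region. Net area = 102.20 mm².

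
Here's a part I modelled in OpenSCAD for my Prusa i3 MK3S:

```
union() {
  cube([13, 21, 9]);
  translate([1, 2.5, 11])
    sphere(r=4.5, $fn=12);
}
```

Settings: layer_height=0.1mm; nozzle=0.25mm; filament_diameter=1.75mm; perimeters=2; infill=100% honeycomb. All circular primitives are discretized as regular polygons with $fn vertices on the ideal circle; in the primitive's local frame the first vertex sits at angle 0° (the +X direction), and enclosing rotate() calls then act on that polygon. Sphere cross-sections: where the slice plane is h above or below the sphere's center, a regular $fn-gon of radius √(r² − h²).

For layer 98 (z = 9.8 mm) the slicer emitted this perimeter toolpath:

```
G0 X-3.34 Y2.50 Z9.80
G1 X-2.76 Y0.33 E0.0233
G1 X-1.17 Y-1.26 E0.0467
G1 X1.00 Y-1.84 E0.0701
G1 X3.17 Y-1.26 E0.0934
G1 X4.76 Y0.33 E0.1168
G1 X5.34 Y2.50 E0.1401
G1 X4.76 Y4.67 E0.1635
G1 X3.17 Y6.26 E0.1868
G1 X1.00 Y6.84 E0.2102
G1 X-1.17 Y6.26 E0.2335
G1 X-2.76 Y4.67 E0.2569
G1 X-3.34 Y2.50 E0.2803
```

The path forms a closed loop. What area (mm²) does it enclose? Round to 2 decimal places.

Apply the shoelace formula to the sequence of (X, Y) vertices; enclosed area = 56.53 mm².

56.53 mm²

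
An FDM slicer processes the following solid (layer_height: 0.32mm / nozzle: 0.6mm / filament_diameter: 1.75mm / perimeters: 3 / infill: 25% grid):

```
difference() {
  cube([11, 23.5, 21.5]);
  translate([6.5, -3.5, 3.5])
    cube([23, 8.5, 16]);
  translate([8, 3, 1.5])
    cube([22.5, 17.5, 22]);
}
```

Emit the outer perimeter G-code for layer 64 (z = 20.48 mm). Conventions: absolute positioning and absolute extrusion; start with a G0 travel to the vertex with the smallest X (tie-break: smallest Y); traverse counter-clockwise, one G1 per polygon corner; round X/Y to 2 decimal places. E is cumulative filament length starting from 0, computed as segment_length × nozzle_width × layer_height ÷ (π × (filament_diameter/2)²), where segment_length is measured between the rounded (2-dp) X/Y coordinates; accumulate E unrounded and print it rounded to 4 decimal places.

At z = 20.48 mm: the cube (footprint 11×23.5) is included at this height; the cube at (6.5, -3.5) is not intersected at this z (z outside [3.5, 19.5]); the 22.5×17.5 cube at (8, 3) contributes its full rectangle; Subtracting the remaining from the first: starting from the 11×23.5 cube, the 22.5×17.5 cube at (8, 3) partially overlaps it — only the 52.50 mm² overlap (of its 393.75 mm²) is removed, clipping the outline — 1 connected region. The outline is a single polygon with 8 vertices. Extrusion per mm of travel: 0.6 × 0.32 / (π × 0.875²) = 0.079824. Accumulating E over each segment gives final E = 5.9868.

G0 X0.00 Y0.00 Z20.48
G1 X11.00 Y0.00 E0.8781
G1 X11.00 Y3.00 E1.1175
G1 X8.00 Y3.00 E1.3570
G1 X8.00 Y20.50 E2.7539
G1 X11.00 Y20.50 E2.9934
G1 X11.00 Y23.50 E3.2329
G1 X0.00 Y23.50 E4.1110
G1 X0.00 Y0.00 E5.9868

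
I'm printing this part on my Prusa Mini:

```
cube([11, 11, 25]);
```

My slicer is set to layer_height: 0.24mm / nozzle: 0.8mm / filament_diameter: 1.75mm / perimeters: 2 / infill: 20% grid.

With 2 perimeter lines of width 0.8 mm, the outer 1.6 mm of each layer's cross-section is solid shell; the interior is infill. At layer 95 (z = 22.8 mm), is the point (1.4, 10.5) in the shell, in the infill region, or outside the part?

At z = 22.8 mm: the 11×11 cube contributes its full rectangle. Overall, the cross-section is a single solid region. The nearest boundary edge runs (11.00, 11.00)→(0.00, 11.00); distance from the point to it = 0.50 mm. The point is inside the cross-section, 0.50 mm from the nearest boundary — within the 1.6 mm shell band (2 × 0.8).

shell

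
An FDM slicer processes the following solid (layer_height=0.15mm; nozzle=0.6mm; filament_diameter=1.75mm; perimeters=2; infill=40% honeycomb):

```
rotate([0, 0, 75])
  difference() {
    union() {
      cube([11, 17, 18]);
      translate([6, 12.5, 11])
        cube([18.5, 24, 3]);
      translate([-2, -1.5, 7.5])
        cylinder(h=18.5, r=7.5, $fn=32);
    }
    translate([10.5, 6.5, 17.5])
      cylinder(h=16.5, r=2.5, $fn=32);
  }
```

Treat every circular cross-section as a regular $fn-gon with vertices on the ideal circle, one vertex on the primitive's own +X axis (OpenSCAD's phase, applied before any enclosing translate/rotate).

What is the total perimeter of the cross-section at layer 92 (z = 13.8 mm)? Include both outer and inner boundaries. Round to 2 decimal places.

At z = 13.8 mm: the 11×17 cube contributes its full rectangle (perimeter 56.00 mm); the cube at (6, 12.5) is present — its section is the full 18.5×24 rectangle (perimeter 85.00 mm); the cylinder at (-2, -1.5): section is a regular 32-gon, circumradius r=7.5 (perimeter = 2·32·7.500·sin(180°/32) = 47.05 mm); Merging all regions: the regions partially overlap (shared area 43.48 mm²), so the edge portions inside another operand are dropped and the merged outline is re-measured after clipping — boundary = 149.79 mm; the cylinder at (10.5, 6.5) is not intersected at this z (z outside [17.5, 34]); Subtracting the remaining from the first: none of the subtracted shapes is present at this height, so the result so far is unchanged — boundary = 149.79 mm; (rotated 75° about Z; rotation is an isometry so areas/perimeters/island counts are preserved). Overall, the cross-section is a single solid region. Total boundary length (outer) = 149.79 mm.

149.79 mm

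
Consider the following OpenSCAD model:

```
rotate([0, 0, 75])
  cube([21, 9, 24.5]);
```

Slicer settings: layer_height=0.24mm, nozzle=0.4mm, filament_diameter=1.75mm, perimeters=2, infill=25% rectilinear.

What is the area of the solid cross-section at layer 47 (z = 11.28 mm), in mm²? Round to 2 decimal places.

189.00 mm²

At z = 11.28 mm: the cube (footprint 21×9) is included at this height (area 189.00 mm²); (rotated 75° about Z; rotation is an isometry so areas/perimeters/island counts are preserved). Overall, the cross-section is a single solid region. Net area = 189.00 mm².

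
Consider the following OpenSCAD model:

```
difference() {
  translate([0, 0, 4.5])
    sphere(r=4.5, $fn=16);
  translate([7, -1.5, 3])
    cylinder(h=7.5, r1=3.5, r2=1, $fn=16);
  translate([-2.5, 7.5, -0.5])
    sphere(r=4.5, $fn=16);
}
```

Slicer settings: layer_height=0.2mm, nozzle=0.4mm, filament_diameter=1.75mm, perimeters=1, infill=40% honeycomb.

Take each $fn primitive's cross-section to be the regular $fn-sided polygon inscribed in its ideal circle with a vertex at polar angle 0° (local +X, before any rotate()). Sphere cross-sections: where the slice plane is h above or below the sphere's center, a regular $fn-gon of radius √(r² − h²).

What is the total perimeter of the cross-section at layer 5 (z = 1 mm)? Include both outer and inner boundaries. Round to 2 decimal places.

17.66 mm

At z = 1 mm: the r=4.5 sphere contributes a regular 16-gon of circumradius √(4.5²−3.5²) = 2.828 (perimeter = 2·16·2.828·sin(180°/16) = 17.66 mm); the cone at (7, -1.5) is absent (z outside [3, 10.5]); the sphere at (-2.5, 7.5): section is a regular 16-gon, circumradius = √(r²−h²) = √(4.5²−1.5²) = 4.243 (perimeter = 2·16·4.243·sin(180°/16) = 26.49 mm); Taking the first minus the rest: starting from the r=4.5 sphere, the r=4.5 sphere at (-2.5, 7.5) misses the remaining region (no effect) — boundary = 17.66 mm. Overall, the cross-section is a single solid region. Total boundary length (outer) = 17.66 mm.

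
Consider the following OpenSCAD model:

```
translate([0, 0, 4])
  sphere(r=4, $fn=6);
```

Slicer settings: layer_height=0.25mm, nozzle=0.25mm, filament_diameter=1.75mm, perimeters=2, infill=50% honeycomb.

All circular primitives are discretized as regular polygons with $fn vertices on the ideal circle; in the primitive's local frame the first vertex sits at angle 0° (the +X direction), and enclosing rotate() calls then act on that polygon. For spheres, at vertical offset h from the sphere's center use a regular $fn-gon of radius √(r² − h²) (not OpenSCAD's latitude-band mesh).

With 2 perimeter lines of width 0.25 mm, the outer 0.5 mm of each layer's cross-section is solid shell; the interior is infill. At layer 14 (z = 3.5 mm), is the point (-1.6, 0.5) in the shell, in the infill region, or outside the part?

infill

At z = 3.5 mm: the r=4 sphere slices to a regular 6-gon of circumradius 3.969 (√(r²−h²) with h=0.5 from center). Overall, the cross-section is a single solid region. The nearest boundary edge runs (-1.98, 3.44)→(-3.97, 0.00); distance from the point to it = 1.80 mm. The point is inside the cross-section and 1.80 mm from the nearest boundary — more than the 0.5 mm shell width (2 × 0.25), so it's in the infill interior.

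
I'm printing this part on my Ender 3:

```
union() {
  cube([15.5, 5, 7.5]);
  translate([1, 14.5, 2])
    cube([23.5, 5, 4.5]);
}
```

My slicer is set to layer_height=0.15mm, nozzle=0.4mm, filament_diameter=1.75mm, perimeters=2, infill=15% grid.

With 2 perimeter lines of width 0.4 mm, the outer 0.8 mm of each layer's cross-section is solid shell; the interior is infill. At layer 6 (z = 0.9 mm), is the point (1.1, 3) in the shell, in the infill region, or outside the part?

At z = 0.9 mm: the 15.5×5 cube contributes its full rectangle; the cube at (1, 14.5) does not reach this height (z outside [2, 6.5]); Combining (union): only the 15.5×5 cube is present, so the union is just that shape — 1 connected region. Overall, the cross-section is a single solid region. The nearest boundary edge runs (0.00, 5.00)→(0.00, 0.00); distance from the point to it = 1.10 mm. The point is inside the cross-section and 1.10 mm from the nearest boundary — more than the 0.8 mm shell width (2 × 0.4), so it's in the infill interior.

infill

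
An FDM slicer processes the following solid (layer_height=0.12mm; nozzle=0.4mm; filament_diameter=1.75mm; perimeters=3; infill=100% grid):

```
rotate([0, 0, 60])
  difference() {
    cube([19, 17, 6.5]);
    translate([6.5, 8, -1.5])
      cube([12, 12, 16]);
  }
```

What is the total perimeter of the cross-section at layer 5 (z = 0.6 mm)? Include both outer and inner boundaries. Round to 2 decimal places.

At z = 0.6 mm: the cube (footprint 19×17) is included at this height (perimeter 72.00 mm); the cube at (6.5, 8) (footprint 12×12) is included at this height (perimeter 48.00 mm); Subtracting the remaining from the first: starting from the 19×17 cube, the 12×12 cube at (6.5, 8) partially overlaps it — only the 108.00 mm² overlap (of its 144.00 mm²) is removed, clipping the outline — boundary = 90.00 mm; (rotated 60° about Z; rotation is an isometry so areas/perimeters/island counts are preserved). Overall, the cross-section is a single solid region. Total boundary length (outer) = 90.00 mm.

90.00 mm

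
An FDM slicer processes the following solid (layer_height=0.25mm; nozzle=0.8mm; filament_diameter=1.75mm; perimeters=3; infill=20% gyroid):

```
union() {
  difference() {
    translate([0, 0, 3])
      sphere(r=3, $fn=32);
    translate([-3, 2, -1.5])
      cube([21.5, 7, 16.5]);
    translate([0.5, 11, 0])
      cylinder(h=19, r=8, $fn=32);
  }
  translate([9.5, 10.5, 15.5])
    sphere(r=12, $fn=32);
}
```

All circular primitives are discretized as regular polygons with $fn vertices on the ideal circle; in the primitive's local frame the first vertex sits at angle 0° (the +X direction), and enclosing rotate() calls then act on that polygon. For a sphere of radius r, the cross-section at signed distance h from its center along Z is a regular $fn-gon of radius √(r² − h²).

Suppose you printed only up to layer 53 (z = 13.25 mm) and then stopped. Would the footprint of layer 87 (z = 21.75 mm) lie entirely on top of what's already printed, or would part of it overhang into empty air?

entirely on top

Compare the two slices. At z = 13.25: the sphere is not intersected at this z (|z−center|=10.250 > r=3); the cube at (-3, 2) (footprint 21.5×7) is included at this height (area 150.50 mm²); the cylinder at (0.5, 11): section is a regular 32-gon, circumradius r=8 (area = (32/2)·8.000²·sin(360°/32) = 199.77 mm²); After the difference (first − rest): the first operand is absent here, so nothing remains; the sphere at (9.5, 10.5): section is a regular 32-gon, circumradius = √(r²−h²) = √(12²−2.25²) = 11.787 (area = (32/2)·11.787²·sin(360°/32) = 433.69 mm²); Combining (union): only the r=12 sphere at (9.5, 10.5) is present, so the union is just that shape — area = 433.69 mm². At z = 21.75: the sphere does not reach this height (|z−center|=18.750 > r=3); the cube at (-3, 2) is not intersected at this z (z outside [-1.5, 15]); the cylinder at (0.5, 11) is not intersected at this z (z outside [0, 19]); Subtracting the remaining from the first: the first operand is absent here, so nothing remains; the sphere at (9.5, 10.5): section is a regular 32-gon, circumradius = √(r²−h²) = √(12²−6.25²) = 10.244 (area = (32/2)·10.244²·sin(360°/32) = 327.56 mm²); Combining (union): only the r=12 sphere at (9.5, 10.5) is present, so the union is just that shape — area = 327.56 mm². Checking containment: the cross-section at z = 21.75 is a subset of the cross-section at z = 13.25.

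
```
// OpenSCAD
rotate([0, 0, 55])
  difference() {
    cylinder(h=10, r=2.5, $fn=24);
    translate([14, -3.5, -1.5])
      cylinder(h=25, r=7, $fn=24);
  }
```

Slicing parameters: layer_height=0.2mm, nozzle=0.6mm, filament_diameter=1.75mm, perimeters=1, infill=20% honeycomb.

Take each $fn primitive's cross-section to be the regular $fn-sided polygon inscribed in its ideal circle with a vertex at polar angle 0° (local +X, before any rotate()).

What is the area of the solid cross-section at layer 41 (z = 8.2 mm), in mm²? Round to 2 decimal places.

At z = 8.2 mm: the r=2.5 cylinder gives a regular 24-gon of circumradius 2.5 (constant along its height) (area = (24/2)·2.500²·sin(360°/24) = 19.41 mm²); the r=7 cylinder at (14, -3.5) gives a regular 24-gon of circumradius 7 (constant along its height) (area = (24/2)·7.000²·sin(360°/24) = 152.19 mm²); Taking the first minus the rest: starting from the r=2.5 cylinder (19.41 mm²), the r=7 cylinder at (14, -3.5) misses the remaining region (no effect) — area = 19.41 mm²; (whole slice rotated 55° about Z — lengths, areas and connectivity unchanged). Overall, the cross-section is a single solid region. Net area = 19.41 mm².

19.41 mm²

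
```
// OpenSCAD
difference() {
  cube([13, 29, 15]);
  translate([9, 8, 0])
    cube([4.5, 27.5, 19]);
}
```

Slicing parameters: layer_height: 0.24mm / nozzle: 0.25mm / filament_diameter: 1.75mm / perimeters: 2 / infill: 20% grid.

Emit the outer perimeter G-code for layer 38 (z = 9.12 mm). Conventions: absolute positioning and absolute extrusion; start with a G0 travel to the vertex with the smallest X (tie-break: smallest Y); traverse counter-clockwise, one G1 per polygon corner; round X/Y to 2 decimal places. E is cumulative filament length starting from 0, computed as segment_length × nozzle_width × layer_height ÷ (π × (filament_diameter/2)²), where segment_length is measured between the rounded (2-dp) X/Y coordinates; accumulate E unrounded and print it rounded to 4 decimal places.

At z = 9.12 mm: the cube is present — its section is the full 13×29 rectangle; the cube at (9, 8) (footprint 4.5×27.5) is included at this height; Taking the first minus the rest: starting from the 13×29 cube, the 4.5×27.5 cube at (9, 8) partially overlaps it — only the 84.00 mm² overlap (of its 123.75 mm²) is removed, clipping the outline — 1 connected region. The outline is a single polygon with 6 vertices. Extrusion per mm of travel: 0.25 × 0.24 / (π × 0.875²) = 0.024945. Accumulating E over each segment gives final E = 2.0954.

G0 X0.00 Y0.00 Z9.12
G1 X13.00 Y0.00 E0.3243
G1 X13.00 Y8.00 E0.5238
G1 X9.00 Y8.00 E0.6236
G1 X9.00 Y29.00 E1.1475
G1 X0.00 Y29.00 E1.3720
G1 X0.00 Y0.00 E2.0954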